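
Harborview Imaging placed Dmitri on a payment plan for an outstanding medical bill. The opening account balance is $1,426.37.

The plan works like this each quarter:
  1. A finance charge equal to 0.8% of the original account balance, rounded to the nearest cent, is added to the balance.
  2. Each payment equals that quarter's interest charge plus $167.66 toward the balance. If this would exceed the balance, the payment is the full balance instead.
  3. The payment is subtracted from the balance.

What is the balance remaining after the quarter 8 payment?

$85.09

Quarter 1: opening $1,426.37; interest $11.41 → $1,437.78; payment $179.07; balance $1,258.71
Quarter 2: opening $1,258.71; interest $11.41 → $1,270.12; payment $179.07; balance $1,091.05
Quarter 3: opening $1,091.05; interest $11.41 → $1,102.46; payment $179.07; balance $923.39
Quarter 4: opening $923.39; interest $11.41 → $934.80; payment $179.07; balance $755.73
Quarter 5: opening $755.73; interest $11.41 → $767.14; payment $179.07; balance $588.07
Quarter 6: opening $588.07; interest $11.41 → $599.48; payment $179.07; balance $420.41
Quarter 7: opening $420.41; interest $11.41 → $431.82; payment $179.07; balance $252.75
Quarter 8: opening $252.75; interest $11.41 → $264.16; payment $179.07; balance $85.09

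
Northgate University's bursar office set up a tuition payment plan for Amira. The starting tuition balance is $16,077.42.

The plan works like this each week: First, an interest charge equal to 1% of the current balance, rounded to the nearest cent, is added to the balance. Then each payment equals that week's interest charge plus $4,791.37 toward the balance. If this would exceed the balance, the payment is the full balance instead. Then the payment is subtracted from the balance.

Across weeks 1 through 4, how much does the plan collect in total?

$16,433.03

Week 1: opening $16,077.42; interest $160.77 → $16,238.19; payment $4,952.14; balance $11,286.05
Week 2: opening $11,286.05; interest $112.86 → $11,398.91; payment $4,904.23; balance $6,494.68
Week 3: opening $6,494.68; interest $64.95 → $6,559.63; payment $4,856.32; balance $1,703.31
Week 4: opening $1,703.31; interest $17.03 → $1,720.34; payment $1,720.34; balance $0.00
Total paid: $16,433.03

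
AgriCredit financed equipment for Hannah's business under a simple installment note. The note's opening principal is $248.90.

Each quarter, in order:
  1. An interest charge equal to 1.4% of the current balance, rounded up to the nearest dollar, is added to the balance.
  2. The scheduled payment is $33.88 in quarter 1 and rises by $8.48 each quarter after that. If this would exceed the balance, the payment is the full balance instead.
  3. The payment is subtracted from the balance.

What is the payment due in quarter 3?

$50.84

# | Opening | Interest | Payment | End bal
1 | $248.90 | $4.00 | $33.88 | $219.02
2 | $219.02 | $4.00 | $42.36 | $180.66
3 | $180.66 | $3.00 | $50.84 | $132.82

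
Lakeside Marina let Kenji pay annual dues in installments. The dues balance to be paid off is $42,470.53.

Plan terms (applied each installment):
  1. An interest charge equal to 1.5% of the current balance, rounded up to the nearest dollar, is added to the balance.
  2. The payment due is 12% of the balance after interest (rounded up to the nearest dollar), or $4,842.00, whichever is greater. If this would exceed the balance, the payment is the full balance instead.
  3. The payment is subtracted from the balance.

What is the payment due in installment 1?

Installment 1: opening $42,470.53; interest $638.00 → $43,108.53; payment $5,174.00; balance $37,934.53

$5,174.00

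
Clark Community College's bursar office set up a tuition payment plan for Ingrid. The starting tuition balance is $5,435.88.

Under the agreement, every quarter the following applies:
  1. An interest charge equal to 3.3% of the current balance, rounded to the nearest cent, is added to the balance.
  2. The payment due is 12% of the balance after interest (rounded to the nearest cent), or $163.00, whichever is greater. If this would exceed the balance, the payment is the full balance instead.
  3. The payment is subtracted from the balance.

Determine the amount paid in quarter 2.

$612.54

# | Opening | Interest | Payment | End bal
1 | $5,435.88 | $179.38 | $673.83 | $4,941.43
2 | $4,941.43 | $163.07 | $612.54 | $4,491.96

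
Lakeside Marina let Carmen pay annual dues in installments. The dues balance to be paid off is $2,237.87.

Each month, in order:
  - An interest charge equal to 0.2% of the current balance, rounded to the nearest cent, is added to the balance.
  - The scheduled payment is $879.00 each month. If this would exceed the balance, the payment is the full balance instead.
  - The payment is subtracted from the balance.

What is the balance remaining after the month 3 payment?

Month 1: $2,237.87 +$4.48 interest = $2,242.35; pay $879.00 → $1,363.35
Month 2: $1,363.35 +$2.73 interest = $1,366.08; pay $879.00 → $487.08
Month 3: $487.08 +$0.97 interest = $488.05; pay $488.05 → $0.00

$0.00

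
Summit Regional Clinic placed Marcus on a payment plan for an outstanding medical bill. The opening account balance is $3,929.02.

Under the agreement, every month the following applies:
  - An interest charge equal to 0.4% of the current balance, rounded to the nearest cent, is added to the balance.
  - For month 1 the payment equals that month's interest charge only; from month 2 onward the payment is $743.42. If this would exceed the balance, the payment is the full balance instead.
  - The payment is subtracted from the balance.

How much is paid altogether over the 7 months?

$3,995.15

Month 1: opening $3,929.02; interest $15.72 → $3,944.74; payment $15.72; balance $3,929.02
Month 2: opening $3,929.02; interest $15.72 → $3,944.74; payment $743.42; balance $3,201.32
Month 3: opening $3,201.32; interest $12.81 → $3,214.13; payment $743.42; balance $2,470.71
Month 4: opening $2,470.71; interest $9.88 → $2,480.59; payment $743.42; balance $1,737.17
Month 5: opening $1,737.17; interest $6.95 → $1,744.12; payment $743.42; balance $1,000.70
Month 6: opening $1,000.70; interest $4.00 → $1,004.70; payment $743.42; balance $261.28
Month 7: opening $261.28; interest $1.05 → $262.33; payment $262.33; balance $0.00
Total paid: $3,995.15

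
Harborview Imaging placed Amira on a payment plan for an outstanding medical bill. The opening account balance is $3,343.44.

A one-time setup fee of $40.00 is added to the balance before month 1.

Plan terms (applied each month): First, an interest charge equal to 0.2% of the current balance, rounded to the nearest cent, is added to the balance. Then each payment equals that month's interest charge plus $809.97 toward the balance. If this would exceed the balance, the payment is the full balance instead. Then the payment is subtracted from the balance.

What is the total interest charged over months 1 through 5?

Month 1: $3,383.44 +$6.77 interest = $3,390.21; pay $816.74 → $2,573.47
Month 2: $2,573.47 +$5.15 interest = $2,578.62; pay $815.12 → $1,763.50
Month 3: $1,763.50 +$3.53 interest = $1,767.03; pay $813.50 → $953.53
Month 4: $953.53 +$1.91 interest = $955.44; pay $811.88 → $143.56
Month 5: $143.56 +$0.29 interest = $143.85; pay $143.85 → $0.00
Total interest: $6.77 + $5.15 + $3.53 + $1.91 + $0.29 = $17.65

$17.65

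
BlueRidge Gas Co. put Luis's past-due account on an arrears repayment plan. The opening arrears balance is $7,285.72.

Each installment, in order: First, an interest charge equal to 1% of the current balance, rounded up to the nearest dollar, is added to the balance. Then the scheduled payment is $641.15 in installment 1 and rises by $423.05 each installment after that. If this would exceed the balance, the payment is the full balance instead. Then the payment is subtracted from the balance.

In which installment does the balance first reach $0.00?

6

Installment 1: $7,285.72 +$73.00 interest = $7,358.72; pay $641.15 → $6,717.57
Installment 2: $6,717.57 +$68.00 interest = $6,785.57; pay $1,064.20 → $5,721.37
Installment 3: $5,721.37 +$58.00 interest = $5,779.37; pay $1,487.25 → $4,292.12
Installment 4: $4,292.12 +$43.00 interest = $4,335.12; pay $1,910.30 → $2,424.82
Installment 5: $2,424.82 +$25.00 interest = $2,449.82; pay $2,333.35 → $116.47
Installment 6: $116.47 +$2.00 interest = $118.47; pay $118.47 → $0.00
Balance reaches $0.00 in installment 6.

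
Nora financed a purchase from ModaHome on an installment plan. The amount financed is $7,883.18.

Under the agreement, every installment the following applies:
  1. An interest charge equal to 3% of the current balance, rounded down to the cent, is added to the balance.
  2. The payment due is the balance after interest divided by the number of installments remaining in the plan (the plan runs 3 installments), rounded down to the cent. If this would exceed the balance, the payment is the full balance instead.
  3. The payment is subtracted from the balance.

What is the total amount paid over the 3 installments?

$8,365.69

Installment 1: opening $7,883.18; interest $236.49 → $8,119.67; payment $2,706.55; balance $5,413.12
Installment 2: opening $5,413.12; interest $162.39 → $5,575.51; payment $2,787.75; balance $2,787.76
Installment 3: opening $2,787.76; interest $83.63 → $2,871.39; payment $2,871.39; balance $0.00
Total paid: $8,365.69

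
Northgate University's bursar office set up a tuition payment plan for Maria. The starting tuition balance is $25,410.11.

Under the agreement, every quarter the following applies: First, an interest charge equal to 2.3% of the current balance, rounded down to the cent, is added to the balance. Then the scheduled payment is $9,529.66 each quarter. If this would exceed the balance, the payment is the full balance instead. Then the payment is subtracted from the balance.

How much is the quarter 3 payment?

$7,482.12

# | Opening | Interest | Payment | End bal
1 | $25,410.11 | $584.43 | $9,529.66 | $16,464.88
2 | $16,464.88 | $378.69 | $9,529.66 | $7,313.91
3 | $7,313.91 | $168.21 | $7,482.12 | $0.00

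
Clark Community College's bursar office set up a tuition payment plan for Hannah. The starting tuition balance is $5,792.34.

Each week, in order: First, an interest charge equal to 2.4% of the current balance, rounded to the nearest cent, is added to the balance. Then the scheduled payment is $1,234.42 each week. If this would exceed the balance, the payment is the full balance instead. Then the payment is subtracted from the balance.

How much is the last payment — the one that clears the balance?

# | Opening | Interest | Payment | End bal
1 | $5,792.34 | $139.02 | $1,234.42 | $4,696.94
2 | $4,696.94 | $112.73 | $1,234.42 | $3,575.25
3 | $3,575.25 | $85.81 | $1,234.42 | $2,426.64
4 | $2,426.64 | $58.24 | $1,234.42 | $1,250.46
5 | $1,250.46 | $30.01 | $1,234.42 | $46.05
6 | $46.05 | $1.11 | $47.16 | $0.00

$47.16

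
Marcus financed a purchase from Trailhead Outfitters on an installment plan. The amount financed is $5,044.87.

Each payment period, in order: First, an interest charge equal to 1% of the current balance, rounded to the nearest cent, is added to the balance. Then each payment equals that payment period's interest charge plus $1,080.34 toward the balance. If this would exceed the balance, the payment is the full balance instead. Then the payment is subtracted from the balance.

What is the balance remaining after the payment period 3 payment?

Payment period 1: opening $5,044.87; interest $50.45 → $5,095.32; payment $1,130.79; balance $3,964.53
Payment period 2: opening $3,964.53; interest $39.65 → $4,004.18; payment $1,119.99; balance $2,884.19
Payment period 3: opening $2,884.19; interest $28.84 → $2,913.03; payment $1,109.18; balance $1,803.85

$1,803.85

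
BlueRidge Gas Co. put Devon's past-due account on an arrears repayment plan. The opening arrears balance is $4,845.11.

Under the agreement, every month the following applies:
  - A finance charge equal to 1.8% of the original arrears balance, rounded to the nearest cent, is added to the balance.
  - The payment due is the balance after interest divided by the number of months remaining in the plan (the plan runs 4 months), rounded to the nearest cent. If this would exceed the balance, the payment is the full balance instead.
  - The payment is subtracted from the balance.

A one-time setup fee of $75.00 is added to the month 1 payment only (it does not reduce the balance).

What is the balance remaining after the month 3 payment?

Month 1: opening $4,845.11; interest $87.21 → $4,932.32; payment $1,233.08 (+ $75.00 fee); balance $3,699.24
Month 2: opening $3,699.24; interest $87.21 → $3,786.45; payment $1,262.15; balance $2,524.30
Month 3: opening $2,524.30; interest $87.21 → $2,611.51; payment $1,305.76; balance $1,305.75

$1,305.75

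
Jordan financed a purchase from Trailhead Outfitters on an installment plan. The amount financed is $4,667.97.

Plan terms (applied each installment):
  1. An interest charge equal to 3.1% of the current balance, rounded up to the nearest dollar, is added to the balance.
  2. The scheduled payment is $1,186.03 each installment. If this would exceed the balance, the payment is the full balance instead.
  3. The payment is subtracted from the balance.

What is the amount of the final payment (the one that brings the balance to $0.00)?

$316.85

# | Opening | Interest | Payment | End bal
1 | $4,667.97 | $145.00 | $1,186.03 | $3,626.94
2 | $3,626.94 | $113.00 | $1,186.03 | $2,553.91
3 | $2,553.91 | $80.00 | $1,186.03 | $1,447.88
4 | $1,447.88 | $45.00 | $1,186.03 | $306.85
5 | $306.85 | $10.00 | $316.85 | $0.00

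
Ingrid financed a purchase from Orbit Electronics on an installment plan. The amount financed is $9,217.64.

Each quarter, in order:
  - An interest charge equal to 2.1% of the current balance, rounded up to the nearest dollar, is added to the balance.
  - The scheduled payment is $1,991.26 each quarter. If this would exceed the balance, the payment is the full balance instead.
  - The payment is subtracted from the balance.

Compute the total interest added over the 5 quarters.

Quarter 1: opening $9,217.64; interest $194.00 → $9,411.64; payment $1,991.26; balance $7,420.38
Quarter 2: opening $7,420.38; interest $156.00 → $7,576.38; payment $1,991.26; balance $5,585.12
Quarter 3: opening $5,585.12; interest $118.00 → $5,703.12; payment $1,991.26; balance $3,711.86
Quarter 4: opening $3,711.86; interest $78.00 → $3,789.86; payment $1,991.26; balance $1,798.60
Quarter 5: opening $1,798.60; interest $38.00 → $1,836.60; payment $1,836.60; balance $0.00
Total interest: $194.00 + $156.00 + $118.00 + $78.00 + $38.00 = $584.00

$584.00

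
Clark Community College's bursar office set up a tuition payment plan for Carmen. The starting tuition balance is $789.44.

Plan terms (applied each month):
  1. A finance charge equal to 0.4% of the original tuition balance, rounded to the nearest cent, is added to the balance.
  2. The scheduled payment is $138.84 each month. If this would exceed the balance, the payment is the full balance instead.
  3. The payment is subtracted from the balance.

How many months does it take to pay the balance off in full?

6

Month 1: opening $789.44; interest $3.16 → $792.60; payment $138.84; balance $653.76
Month 2: opening $653.76; interest $3.16 → $656.92; payment $138.84; balance $518.08
Month 3: opening $518.08; interest $3.16 → $521.24; payment $138.84; balance $382.40
Month 4: opening $382.40; interest $3.16 → $385.56; payment $138.84; balance $246.72
Month 5: opening $246.72; interest $3.16 → $249.88; payment $138.84; balance $111.04
Month 6: opening $111.04; interest $3.16 → $114.20; payment $114.20; balance $0.00
Balance reaches $0.00 in month 6.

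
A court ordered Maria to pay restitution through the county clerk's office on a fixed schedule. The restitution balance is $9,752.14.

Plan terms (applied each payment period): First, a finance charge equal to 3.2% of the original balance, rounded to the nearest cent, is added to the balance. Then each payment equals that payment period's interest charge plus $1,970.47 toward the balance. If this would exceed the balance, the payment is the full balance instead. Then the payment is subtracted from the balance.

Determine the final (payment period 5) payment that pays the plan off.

$2,182.33

# | Opening | Interest | Payment | End bal
1 | $9,752.14 | $312.07 | $2,282.54 | $7,781.67
2 | $7,781.67 | $312.07 | $2,282.54 | $5,811.20
3 | $5,811.20 | $312.07 | $2,282.54 | $3,840.73
4 | $3,840.73 | $312.07 | $2,282.54 | $1,870.26
5 | $1,870.26 | $312.07 | $2,182.33 | $0.00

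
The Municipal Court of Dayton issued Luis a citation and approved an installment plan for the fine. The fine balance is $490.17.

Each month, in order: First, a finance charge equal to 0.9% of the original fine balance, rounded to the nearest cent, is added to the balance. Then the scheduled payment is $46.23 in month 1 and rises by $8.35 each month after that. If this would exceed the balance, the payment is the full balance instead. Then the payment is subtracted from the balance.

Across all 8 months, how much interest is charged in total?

$35.28

Month 1: opening $490.17; interest $4.41 → $494.58; payment $46.23; balance $448.35
Month 2: opening $448.35; interest $4.41 → $452.76; payment $54.58; balance $398.18
Month 3: opening $398.18; interest $4.41 → $402.59; payment $62.93; balance $339.66
Month 4: opening $339.66; interest $4.41 → $344.07; payment $71.28; balance $272.79
Month 5: opening $272.79; interest $4.41 → $277.20; payment $79.63; balance $197.57
Month 6: opening $197.57; interest $4.41 → $201.98; payment $87.98; balance $114.00
Month 7: opening $114.00; interest $4.41 → $118.41; payment $96.33; balance $22.08
Month 8: opening $22.08; interest $4.41 → $26.49; payment $26.49; balance $0.00
Total interest: $4.41 + $4.41 + $4.41 + $4.41 + $4.41 + $4.41 + $4.41 + $4.41 = $35.28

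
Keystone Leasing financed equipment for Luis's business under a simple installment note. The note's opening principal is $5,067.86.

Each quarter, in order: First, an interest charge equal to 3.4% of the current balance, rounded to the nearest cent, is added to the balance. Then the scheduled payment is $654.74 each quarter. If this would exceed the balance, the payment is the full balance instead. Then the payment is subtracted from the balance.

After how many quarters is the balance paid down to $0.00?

10

Quarter 1: $5,067.86 +$172.31 interest = $5,240.17; pay $654.74 → $4,585.43
Quarter 2: $4,585.43 +$155.90 interest = $4,741.33; pay $654.74 → $4,086.59
Quarter 3: $4,086.59 +$138.94 interest = $4,225.53; pay $654.74 → $3,570.79
Quarter 4: $3,570.79 +$121.41 interest = $3,692.20; pay $654.74 → $3,037.46
Quarter 5: $3,037.46 +$103.27 interest = $3,140.73; pay $654.74 → $2,485.99
Quarter 6: $2,485.99 +$84.52 interest = $2,570.51; pay $654.74 → $1,915.77
Quarter 7: $1,915.77 +$65.14 interest = $1,980.91; pay $654.74 → $1,326.17
Quarter 8: $1,326.17 +$45.09 interest = $1,371.26; pay $654.74 → $716.52
Quarter 9: $716.52 +$24.36 interest = $740.88; pay $654.74 → $86.14
Quarter 10: $86.14 +$2.93 interest = $89.07; pay $89.07 → $0.00
Balance reaches $0.00 in quarter 10.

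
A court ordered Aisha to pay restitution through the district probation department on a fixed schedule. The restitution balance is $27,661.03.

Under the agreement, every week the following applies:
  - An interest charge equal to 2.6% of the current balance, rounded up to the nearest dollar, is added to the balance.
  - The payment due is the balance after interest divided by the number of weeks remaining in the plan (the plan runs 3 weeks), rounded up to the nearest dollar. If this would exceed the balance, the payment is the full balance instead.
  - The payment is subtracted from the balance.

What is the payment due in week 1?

$9,461.00

Week 1: $27,661.03 +$720.00 interest = $28,381.03; pay $9,461.00 → $18,920.03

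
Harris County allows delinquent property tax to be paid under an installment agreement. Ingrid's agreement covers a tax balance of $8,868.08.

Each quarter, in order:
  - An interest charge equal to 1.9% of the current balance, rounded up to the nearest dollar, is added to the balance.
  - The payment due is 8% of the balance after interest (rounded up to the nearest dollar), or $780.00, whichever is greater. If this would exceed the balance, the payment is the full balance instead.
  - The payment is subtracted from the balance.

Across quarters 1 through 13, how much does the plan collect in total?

$10,093.08

# | Opening | Interest | Payment | End bal
1 | $8,868.08 | $169.00 | $780.00 | $8,257.08
2 | $8,257.08 | $157.00 | $780.00 | $7,634.08
3 | $7,634.08 | $146.00 | $780.00 | $7,000.08
4 | $7,000.08 | $134.00 | $780.00 | $6,354.08
5 | $6,354.08 | $121.00 | $780.00 | $5,695.08
6 | $5,695.08 | $109.00 | $780.00 | $5,024.08
7 | $5,024.08 | $96.00 | $780.00 | $4,340.08
8 | $4,340.08 | $83.00 | $780.00 | $3,643.08
9 | $3,643.08 | $70.00 | $780.00 | $2,933.08
10 | $2,933.08 | $56.00 | $780.00 | $2,209.08
11 | $2,209.08 | $42.00 | $780.00 | $1,471.08
12 | $1,471.08 | $28.00 | $780.00 | $719.08
13 | $719.08 | $14.00 | $733.08 | $0.00
Total paid: $10,093.08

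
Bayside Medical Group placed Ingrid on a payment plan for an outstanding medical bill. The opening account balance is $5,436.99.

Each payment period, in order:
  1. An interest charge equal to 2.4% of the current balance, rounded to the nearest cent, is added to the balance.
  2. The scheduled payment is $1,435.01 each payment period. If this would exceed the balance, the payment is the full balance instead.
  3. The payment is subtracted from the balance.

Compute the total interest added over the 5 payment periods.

$331.75

Payment period 1: opening $5,436.99; interest $130.49 → $5,567.48; payment $1,435.01; balance $4,132.47
Payment period 2: opening $4,132.47; interest $99.18 → $4,231.65; payment $1,435.01; balance $2,796.64
Payment period 3: opening $2,796.64; interest $67.12 → $2,863.76; payment $1,435.01; balance $1,428.75
Payment period 4: opening $1,428.75; interest $34.29 → $1,463.04; payment $1,435.01; balance $28.03
Payment period 5: opening $28.03; interest $0.67 → $28.70; payment $28.70; balance $0.00
Total interest: $130.49 + $99.18 + $67.12 + $34.29 + $0.67 = $331.75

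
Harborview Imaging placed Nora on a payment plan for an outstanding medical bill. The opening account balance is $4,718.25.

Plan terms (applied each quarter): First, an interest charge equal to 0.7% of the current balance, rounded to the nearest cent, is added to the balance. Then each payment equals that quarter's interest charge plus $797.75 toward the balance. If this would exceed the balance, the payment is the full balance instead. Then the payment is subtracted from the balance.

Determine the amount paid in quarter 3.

Quarter 1: opening $4,718.25; interest $33.03 → $4,751.28; payment $830.78; balance $3,920.50
Quarter 2: opening $3,920.50; interest $27.44 → $3,947.94; payment $825.19; balance $3,122.75
Quarter 3: opening $3,122.75; interest $21.86 → $3,144.61; payment $819.61; balance $2,325.00

$819.61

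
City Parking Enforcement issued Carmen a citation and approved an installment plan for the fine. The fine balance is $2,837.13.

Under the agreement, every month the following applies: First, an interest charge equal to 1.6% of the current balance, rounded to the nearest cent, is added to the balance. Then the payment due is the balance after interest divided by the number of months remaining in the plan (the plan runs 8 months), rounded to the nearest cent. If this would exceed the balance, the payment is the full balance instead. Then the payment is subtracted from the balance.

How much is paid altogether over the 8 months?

Month 1: opening $2,837.13; interest $45.39 → $2,882.52; payment $360.32; balance $2,522.20
Month 2: opening $2,522.20; interest $40.36 → $2,562.56; payment $366.08; balance $2,196.48
Month 3: opening $2,196.48; interest $35.14 → $2,231.62; payment $371.94; balance $1,859.68
Month 4: opening $1,859.68; interest $29.75 → $1,889.43; payment $377.89; balance $1,511.54
Month 5: opening $1,511.54; interest $24.18 → $1,535.72; payment $383.93; balance $1,151.79
Month 6: opening $1,151.79; interest $18.43 → $1,170.22; payment $390.07; balance $780.15
Month 7: opening $780.15; interest $12.48 → $792.63; payment $396.32; balance $396.31
Month 8: opening $396.31; interest $6.34 → $402.65; payment $402.65; balance $0.00
Total paid: $3,049.20

$3,049.20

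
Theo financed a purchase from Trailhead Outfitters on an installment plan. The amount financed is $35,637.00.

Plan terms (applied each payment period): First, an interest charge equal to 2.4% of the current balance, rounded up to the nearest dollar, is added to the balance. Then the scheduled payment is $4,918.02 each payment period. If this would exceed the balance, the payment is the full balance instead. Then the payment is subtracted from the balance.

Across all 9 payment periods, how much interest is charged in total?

$3,988.00

Payment period 1: opening $35,637.00; interest $856.00 → $36,493.00; payment $4,918.02; balance $31,574.98
Payment period 2: opening $31,574.98; interest $758.00 → $32,332.98; payment $4,918.02; balance $27,414.96
Payment period 3: opening $27,414.96; interest $658.00 → $28,072.96; payment $4,918.02; balance $23,154.94
Payment period 4: opening $23,154.94; interest $556.00 → $23,710.94; payment $4,918.02; balance $18,792.92
Payment period 5: opening $18,792.92; interest $452.00 → $19,244.92; payment $4,918.02; balance $14,326.90
Payment period 6: opening $14,326.90; interest $344.00 → $14,670.90; payment $4,918.02; balance $9,752.88
Payment period 7: opening $9,752.88; interest $235.00 → $9,987.88; payment $4,918.02; balance $5,069.86
Payment period 8: opening $5,069.86; interest $122.00 → $5,191.86; payment $4,918.02; balance $273.84
Payment period 9: opening $273.84; interest $7.00 → $280.84; payment $280.84; balance $0.00
Total interest: $856.00 + $758.00 + $658.00 + $556.00 + $452.00 + $344.00 + $235.00 + $122.00 + $7.00 = $3,988.00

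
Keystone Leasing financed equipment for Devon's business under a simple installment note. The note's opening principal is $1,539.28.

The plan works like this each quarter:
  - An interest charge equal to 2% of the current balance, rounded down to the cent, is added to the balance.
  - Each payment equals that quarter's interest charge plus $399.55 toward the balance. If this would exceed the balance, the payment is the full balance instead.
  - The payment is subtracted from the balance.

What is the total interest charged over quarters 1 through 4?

Quarter 1: $1,539.28 +$30.78 interest = $1,570.06; pay $430.33 → $1,139.73
Quarter 2: $1,139.73 +$22.79 interest = $1,162.52; pay $422.34 → $740.18
Quarter 3: $740.18 +$14.80 interest = $754.98; pay $414.35 → $340.63
Quarter 4: $340.63 +$6.81 interest = $347.44; pay $347.44 → $0.00
Total interest: $30.78 + $22.79 + $14.80 + $6.81 = $75.18

$75.18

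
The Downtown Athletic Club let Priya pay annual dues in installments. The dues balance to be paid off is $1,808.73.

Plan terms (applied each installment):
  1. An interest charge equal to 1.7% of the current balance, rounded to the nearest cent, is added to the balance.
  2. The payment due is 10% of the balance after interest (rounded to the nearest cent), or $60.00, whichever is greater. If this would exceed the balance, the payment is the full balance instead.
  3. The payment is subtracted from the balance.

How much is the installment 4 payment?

$141.05

Installment 1: $1,808.73 +$30.75 interest = $1,839.48; pay $183.95 → $1,655.53
Installment 2: $1,655.53 +$28.14 interest = $1,683.67; pay $168.37 → $1,515.30
Installment 3: $1,515.30 +$25.76 interest = $1,541.06; pay $154.11 → $1,386.95
Installment 4: $1,386.95 +$23.58 interest = $1,410.53; pay $141.05 → $1,269.48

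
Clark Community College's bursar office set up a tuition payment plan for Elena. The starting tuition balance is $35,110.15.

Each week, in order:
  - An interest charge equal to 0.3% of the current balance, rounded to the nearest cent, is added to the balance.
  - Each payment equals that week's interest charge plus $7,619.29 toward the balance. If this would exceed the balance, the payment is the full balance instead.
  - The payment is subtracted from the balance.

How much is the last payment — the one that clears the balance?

$4,646.89

Week 1: opening $35,110.15; interest $105.33 → $35,215.48; payment $7,724.62; balance $27,490.86
Week 2: opening $27,490.86; interest $82.47 → $27,573.33; payment $7,701.76; balance $19,871.57
Week 3: opening $19,871.57; interest $59.61 → $19,931.18; payment $7,678.90; balance $12,252.28
Week 4: opening $12,252.28; interest $36.76 → $12,289.04; payment $7,656.05; balance $4,632.99
Week 5: opening $4,632.99; interest $13.90 → $4,646.89; payment $4,646.89; balance $0.00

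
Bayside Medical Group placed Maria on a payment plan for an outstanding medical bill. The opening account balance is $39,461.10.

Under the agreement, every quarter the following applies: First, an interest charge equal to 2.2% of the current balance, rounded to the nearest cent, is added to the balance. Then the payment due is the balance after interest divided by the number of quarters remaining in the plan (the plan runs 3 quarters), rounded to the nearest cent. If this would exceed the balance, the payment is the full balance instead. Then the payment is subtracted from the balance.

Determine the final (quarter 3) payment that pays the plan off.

$14,041.08

Quarter 1: opening $39,461.10; interest $868.14 → $40,329.24; payment $13,443.08; balance $26,886.16
Quarter 2: opening $26,886.16; interest $591.50 → $27,477.66; payment $13,738.83; balance $13,738.83
Quarter 3: opening $13,738.83; interest $302.25 → $14,041.08; payment $14,041.08; balance $0.00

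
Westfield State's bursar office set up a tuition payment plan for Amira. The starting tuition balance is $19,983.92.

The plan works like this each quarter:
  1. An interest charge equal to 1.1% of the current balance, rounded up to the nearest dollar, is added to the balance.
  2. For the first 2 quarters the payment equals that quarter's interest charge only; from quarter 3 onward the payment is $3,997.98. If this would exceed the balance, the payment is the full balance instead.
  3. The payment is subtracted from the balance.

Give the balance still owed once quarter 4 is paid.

$12,386.96

Quarter 1: opening $19,983.92; interest $220.00 → $20,203.92; payment $220.00; balance $19,983.92
Quarter 2: opening $19,983.92; interest $220.00 → $20,203.92; payment $220.00; balance $19,983.92
Quarter 3: opening $19,983.92; interest $220.00 → $20,203.92; payment $3,997.98; balance $16,205.94
Quarter 4: opening $16,205.94; interest $179.00 → $16,384.94; payment $3,997.98; balance $12,386.96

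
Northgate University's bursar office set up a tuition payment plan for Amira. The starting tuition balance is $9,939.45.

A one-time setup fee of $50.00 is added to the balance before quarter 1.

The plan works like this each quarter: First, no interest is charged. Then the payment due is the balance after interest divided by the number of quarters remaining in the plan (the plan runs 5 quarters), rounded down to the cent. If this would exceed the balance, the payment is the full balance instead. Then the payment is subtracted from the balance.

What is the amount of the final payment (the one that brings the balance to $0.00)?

# | Opening | Payment | End bal
1 | $9,989.45 | $1,997.89 | $7,991.56
2 | $7,991.56 | $1,997.89 | $5,993.67
3 | $5,993.67 | $1,997.89 | $3,995.78
4 | $3,995.78 | $1,997.89 | $1,997.89
5 | $1,997.89 | $1,997.89 | $0.00

$1,997.89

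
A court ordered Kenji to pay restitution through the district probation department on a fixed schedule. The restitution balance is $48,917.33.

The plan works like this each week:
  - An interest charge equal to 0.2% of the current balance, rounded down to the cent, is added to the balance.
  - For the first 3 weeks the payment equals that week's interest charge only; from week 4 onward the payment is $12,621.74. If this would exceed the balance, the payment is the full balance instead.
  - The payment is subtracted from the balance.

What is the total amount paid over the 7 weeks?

# | Opening | Interest | Payment | End bal
1 | $48,917.33 | $97.83 | $97.83 | $48,917.33
2 | $48,917.33 | $97.83 | $97.83 | $48,917.33
3 | $48,917.33 | $97.83 | $97.83 | $48,917.33
4 | $48,917.33 | $97.83 | $12,621.74 | $36,393.42
5 | $36,393.42 | $72.78 | $12,621.74 | $23,844.46
6 | $23,844.46 | $47.68 | $12,621.74 | $11,270.40
7 | $11,270.40 | $22.54 | $11,292.94 | $0.00
Total paid: $49,451.65

$49,451.65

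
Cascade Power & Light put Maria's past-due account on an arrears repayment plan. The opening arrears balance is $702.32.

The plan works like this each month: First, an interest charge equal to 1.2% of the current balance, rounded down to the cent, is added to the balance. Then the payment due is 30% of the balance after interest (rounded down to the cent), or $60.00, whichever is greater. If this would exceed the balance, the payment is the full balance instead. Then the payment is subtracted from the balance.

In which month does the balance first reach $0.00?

8

Month 1: opening $702.32; interest $8.42 → $710.74; payment $213.22; balance $497.52
Month 2: opening $497.52; interest $5.97 → $503.49; payment $151.04; balance $352.45
Month 3: opening $352.45; interest $4.22 → $356.67; payment $107.00; balance $249.67
Month 4: opening $249.67; interest $2.99 → $252.66; payment $75.79; balance $176.87
Month 5: opening $176.87; interest $2.12 → $178.99; payment $60.00; balance $118.99
Month 6: opening $118.99; interest $1.42 → $120.41; payment $60.00; balance $60.41
Month 7: opening $60.41; interest $0.72 → $61.13; payment $60.00; balance $1.13
Month 8: opening $1.13; interest $0.01 → $1.14; payment $1.14; balance $0.00
Balance reaches $0.00 in month 8.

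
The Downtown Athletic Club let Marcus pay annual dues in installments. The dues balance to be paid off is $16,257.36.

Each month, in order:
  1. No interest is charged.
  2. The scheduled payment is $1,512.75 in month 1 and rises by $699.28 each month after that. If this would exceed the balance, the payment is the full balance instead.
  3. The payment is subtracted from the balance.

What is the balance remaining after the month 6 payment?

# | Opening | Payment | End bal
1 | $16,257.36 | $1,512.75 | $14,744.61
2 | $14,744.61 | $2,212.03 | $12,532.58
3 | $12,532.58 | $2,911.31 | $9,621.27
4 | $9,621.27 | $3,610.59 | $6,010.68
5 | $6,010.68 | $4,309.87 | $1,700.81
6 | $1,700.81 | $1,700.81 | $0.00

$0.00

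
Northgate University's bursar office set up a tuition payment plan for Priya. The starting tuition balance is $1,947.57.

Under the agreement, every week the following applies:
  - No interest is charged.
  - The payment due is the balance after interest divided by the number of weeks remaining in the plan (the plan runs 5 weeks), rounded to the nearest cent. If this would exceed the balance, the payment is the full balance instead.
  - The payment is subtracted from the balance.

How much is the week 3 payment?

Week 1: opening $1,947.57; payment $389.51; balance $1,558.06
Week 2: opening $1,558.06; payment $389.52; balance $1,168.54
Week 3: opening $1,168.54; payment $389.51; balance $779.03

$389.51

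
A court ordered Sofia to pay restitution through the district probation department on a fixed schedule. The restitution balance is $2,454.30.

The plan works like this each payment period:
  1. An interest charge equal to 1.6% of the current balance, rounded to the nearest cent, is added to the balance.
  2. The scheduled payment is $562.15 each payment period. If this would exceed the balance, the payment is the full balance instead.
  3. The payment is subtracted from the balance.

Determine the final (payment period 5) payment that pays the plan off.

Payment period 1: $2,454.30 +$39.27 interest = $2,493.57; pay $562.15 → $1,931.42
Payment period 2: $1,931.42 +$30.90 interest = $1,962.32; pay $562.15 → $1,400.17
Payment period 3: $1,400.17 +$22.40 interest = $1,422.57; pay $562.15 → $860.42
Payment period 4: $860.42 +$13.77 interest = $874.19; pay $562.15 → $312.04
Payment period 5: $312.04 +$4.99 interest = $317.03; pay $317.03 → $0.00

$317.03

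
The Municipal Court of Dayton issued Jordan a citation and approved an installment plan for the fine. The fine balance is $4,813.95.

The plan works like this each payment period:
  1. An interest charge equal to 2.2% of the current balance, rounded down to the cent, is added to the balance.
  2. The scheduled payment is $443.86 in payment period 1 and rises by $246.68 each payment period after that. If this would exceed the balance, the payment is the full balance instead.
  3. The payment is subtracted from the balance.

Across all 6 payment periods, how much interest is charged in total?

$410.21

# | Opening | Interest | Payment | End bal
1 | $4,813.95 | $105.90 | $443.86 | $4,475.99
2 | $4,475.99 | $98.47 | $690.54 | $3,883.92
3 | $3,883.92 | $85.44 | $937.22 | $3,032.14
4 | $3,032.14 | $66.70 | $1,183.90 | $1,914.94
5 | $1,914.94 | $42.12 | $1,430.58 | $526.48
6 | $526.48 | $11.58 | $538.06 | $0.00
Total interest: $105.90 + $98.47 + $85.44 + $66.70 + $42.12 + $11.58 = $410.21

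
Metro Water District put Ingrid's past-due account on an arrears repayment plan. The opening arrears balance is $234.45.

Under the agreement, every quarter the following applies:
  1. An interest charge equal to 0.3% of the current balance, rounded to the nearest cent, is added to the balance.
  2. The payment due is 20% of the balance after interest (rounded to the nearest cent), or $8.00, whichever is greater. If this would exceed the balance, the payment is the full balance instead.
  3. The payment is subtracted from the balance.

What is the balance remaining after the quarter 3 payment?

$121.11

Quarter 1: $234.45 +$0.70 interest = $235.15; pay $47.03 → $188.12
Quarter 2: $188.12 +$0.56 interest = $188.68; pay $37.74 → $150.94
Quarter 3: $150.94 +$0.45 interest = $151.39; pay $30.28 → $121.11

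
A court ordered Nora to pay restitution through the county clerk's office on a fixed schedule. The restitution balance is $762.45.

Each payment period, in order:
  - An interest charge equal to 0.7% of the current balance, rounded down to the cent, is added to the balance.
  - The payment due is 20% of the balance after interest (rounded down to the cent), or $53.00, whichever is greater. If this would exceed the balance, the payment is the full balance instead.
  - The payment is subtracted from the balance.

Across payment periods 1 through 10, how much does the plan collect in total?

$785.99

Payment period 1: opening $762.45; interest $5.33 → $767.78; payment $153.55; balance $614.23
Payment period 2: opening $614.23; interest $4.29 → $618.52; payment $123.70; balance $494.82
Payment period 3: opening $494.82; interest $3.46 → $498.28; payment $99.65; balance $398.63
Payment period 4: opening $398.63; interest $2.79 → $401.42; payment $80.28; balance $321.14
Payment period 5: opening $321.14; interest $2.24 → $323.38; payment $64.67; balance $258.71
Payment period 6: opening $258.71; interest $1.81 → $260.52; payment $53.00; balance $207.52
Payment period 7: opening $207.52; interest $1.45 → $208.97; payment $53.00; balance $155.97
Payment period 8: opening $155.97; interest $1.09 → $157.06; payment $53.00; balance $104.06
Payment period 9: opening $104.06; interest $0.72 → $104.78; payment $53.00; balance $51.78
Payment period 10: opening $51.78; interest $0.36 → $52.14; payment $52.14; balance $0.00
Total paid: $785.99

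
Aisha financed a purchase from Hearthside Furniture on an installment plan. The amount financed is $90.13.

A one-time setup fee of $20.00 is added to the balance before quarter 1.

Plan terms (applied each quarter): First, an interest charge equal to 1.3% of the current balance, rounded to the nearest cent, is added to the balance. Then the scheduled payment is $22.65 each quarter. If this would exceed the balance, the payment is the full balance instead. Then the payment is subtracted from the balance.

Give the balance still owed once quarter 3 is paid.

$45.65

Quarter 1: $110.13 +$1.43 interest = $111.56; pay $22.65 → $88.91
Quarter 2: $88.91 +$1.16 interest = $90.07; pay $22.65 → $67.42
Quarter 3: $67.42 +$0.88 interest = $68.30; pay $22.65 → $45.65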